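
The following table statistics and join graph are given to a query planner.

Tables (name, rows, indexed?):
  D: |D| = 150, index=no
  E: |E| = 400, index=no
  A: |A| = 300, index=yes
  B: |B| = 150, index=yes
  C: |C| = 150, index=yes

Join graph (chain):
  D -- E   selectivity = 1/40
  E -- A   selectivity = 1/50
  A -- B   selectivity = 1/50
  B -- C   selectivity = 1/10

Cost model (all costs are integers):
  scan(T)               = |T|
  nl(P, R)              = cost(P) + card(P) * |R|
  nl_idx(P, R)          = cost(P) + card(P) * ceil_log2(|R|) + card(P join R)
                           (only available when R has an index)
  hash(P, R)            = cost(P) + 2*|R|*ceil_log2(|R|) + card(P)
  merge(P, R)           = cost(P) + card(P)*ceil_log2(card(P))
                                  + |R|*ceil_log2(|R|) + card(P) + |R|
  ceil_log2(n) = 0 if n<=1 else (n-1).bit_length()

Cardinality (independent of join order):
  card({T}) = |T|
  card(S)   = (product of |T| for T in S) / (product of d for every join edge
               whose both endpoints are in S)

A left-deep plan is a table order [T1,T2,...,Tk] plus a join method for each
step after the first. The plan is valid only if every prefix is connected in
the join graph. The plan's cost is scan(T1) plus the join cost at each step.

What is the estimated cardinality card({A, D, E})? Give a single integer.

9000

Tables in S: A(300), D(150), E(400)
Edges inside S: D-E(d=40), E-A(d=50)
numerator = 300 * 150 * 400 = 18000000
denominator = 40 * 50 = 2000
card(S) = 18000000 / 2000 = 9000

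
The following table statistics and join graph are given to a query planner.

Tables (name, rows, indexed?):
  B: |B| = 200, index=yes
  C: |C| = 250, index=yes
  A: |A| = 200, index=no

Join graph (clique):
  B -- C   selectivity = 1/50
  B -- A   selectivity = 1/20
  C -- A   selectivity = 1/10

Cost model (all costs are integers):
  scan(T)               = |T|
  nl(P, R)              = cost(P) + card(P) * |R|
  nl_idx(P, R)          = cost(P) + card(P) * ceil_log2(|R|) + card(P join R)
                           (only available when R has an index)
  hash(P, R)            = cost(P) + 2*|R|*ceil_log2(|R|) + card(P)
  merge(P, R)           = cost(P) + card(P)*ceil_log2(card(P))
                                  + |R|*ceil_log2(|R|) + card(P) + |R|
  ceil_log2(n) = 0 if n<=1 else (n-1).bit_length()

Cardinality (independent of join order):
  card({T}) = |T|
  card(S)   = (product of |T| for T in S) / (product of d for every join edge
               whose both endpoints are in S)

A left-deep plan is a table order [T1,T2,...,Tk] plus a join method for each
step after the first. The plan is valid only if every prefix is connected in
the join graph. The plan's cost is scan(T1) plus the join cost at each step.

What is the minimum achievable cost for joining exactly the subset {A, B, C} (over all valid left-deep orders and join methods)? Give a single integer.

Selinger DP over subsets of {A,B,C}:
  {B}: scan cost=200, card=200
  {C}: scan cost=250, card=250
  {A}: scan cost=200, card=200
  {BC}: card=1000; try (C,nl_idx)→2800, (B,nl_idx)→3250, (B,hash)→3700, (C,merge)→4250, (B,merge)→4300, (C,hash)→4400 …(+2); best=2800 via (C,nl_idx)
  {AB}: card=2000; try (B,hash)→3600, (A,hash)→3600, (B,merge)→3800, (B,nl_idx)→3800, (A,merge)→3800, (B,nl)→40200 …(+1); best=3600 via (B,hash)
  {AC}: card=5000; try (A,hash)→3700, (C,merge)→4250, (A,merge)→4300, (C,hash)→4400, (C,nl_idx)→6800, (C,nl)→50200 …(+1); best=3700 via (A,hash)
  {ABC}: card=1000; try (A,hash)→7000, (C,hash)→9600, (B,hash)→11900, (A,merge)→15600, (C,nl_idx)→20600, (C,merge)→29850 …(+5); best=7000 via (A,hash)

7000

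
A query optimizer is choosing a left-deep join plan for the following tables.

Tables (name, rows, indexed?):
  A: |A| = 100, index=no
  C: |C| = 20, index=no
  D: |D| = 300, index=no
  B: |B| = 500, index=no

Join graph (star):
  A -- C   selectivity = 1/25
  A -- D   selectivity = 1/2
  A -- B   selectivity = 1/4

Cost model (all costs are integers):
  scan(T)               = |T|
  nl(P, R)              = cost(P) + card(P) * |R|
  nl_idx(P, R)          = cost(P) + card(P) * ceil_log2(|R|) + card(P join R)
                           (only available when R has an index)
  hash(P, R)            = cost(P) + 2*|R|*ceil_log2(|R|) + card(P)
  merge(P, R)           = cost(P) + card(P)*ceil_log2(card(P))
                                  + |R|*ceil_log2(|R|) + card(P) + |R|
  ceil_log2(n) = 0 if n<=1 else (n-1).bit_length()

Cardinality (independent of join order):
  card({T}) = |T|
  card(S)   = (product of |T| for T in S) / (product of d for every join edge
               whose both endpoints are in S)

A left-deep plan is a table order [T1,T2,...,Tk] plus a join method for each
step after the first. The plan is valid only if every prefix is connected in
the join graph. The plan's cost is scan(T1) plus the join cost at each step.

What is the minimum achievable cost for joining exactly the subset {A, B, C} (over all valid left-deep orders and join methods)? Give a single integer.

6040

Selinger DP over subsets of {A,B,C}:
  {A}: scan cost=100, card=100
  {C}: scan cost=20, card=20
  {B}: scan cost=500, card=500
  {AC}: card=80; try (C,hash)→400, (A,merge)→940, (C,merge)→1020, (A,hash)→1440, (A,nl)→2020, (C,nl)→2100; best=400 via (C,hash)
  {AB}: card=12500; try (A,hash)→2400, (B,merge)→5900, (A,merge)→6300, (B,hash)→9200, (B,nl)→50100, (A,nl)→50500; best=2400 via (A,hash)
  {ABC}: card=10000; try (B,merge)→6040, (B,hash)→9480, (C,hash)→15100, (B,nl)→40400, (C,merge)→190020, (C,nl)→252400; best=6040 via (B,merge)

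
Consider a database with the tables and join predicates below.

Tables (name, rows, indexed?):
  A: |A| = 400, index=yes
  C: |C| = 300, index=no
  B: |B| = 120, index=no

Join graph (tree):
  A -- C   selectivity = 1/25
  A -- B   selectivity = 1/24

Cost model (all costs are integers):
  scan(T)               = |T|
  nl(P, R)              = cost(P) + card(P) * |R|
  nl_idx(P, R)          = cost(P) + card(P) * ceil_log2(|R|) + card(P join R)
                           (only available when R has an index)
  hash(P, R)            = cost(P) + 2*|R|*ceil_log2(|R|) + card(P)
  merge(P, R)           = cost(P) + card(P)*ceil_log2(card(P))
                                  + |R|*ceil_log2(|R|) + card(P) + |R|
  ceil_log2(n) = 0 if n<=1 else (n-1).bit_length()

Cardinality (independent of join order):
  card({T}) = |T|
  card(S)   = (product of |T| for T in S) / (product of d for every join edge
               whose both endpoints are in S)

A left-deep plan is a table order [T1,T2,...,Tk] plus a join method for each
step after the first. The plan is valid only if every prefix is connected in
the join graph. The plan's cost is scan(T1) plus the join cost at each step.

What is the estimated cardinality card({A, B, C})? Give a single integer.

24000

Tables in S: A(400), B(120), C(300)
Edges inside S: A-C(d=25), A-B(d=24)
numerator = 400 * 120 * 300 = 14400000
denominator = 25 * 24 = 600
card(S) = 14400000 / 600 = 24000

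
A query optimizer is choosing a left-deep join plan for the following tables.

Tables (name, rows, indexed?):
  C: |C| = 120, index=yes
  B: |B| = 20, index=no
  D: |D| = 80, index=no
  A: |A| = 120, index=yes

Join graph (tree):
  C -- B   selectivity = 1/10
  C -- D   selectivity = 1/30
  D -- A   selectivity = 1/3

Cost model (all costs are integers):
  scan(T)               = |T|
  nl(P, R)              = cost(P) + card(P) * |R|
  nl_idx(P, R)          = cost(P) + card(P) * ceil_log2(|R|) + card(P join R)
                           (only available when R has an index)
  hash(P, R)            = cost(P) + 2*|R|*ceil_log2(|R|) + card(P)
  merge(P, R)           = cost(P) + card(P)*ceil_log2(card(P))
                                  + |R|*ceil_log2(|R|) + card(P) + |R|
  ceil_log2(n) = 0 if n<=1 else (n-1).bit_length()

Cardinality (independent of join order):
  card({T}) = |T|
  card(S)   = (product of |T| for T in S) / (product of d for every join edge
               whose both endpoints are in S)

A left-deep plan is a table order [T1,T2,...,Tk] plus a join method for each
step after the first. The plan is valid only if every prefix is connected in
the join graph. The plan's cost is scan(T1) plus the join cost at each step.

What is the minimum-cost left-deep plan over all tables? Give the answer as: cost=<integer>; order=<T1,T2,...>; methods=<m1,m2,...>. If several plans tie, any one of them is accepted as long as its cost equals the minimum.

cost=3800; order=D,C,B,A; methods=nl_idx,hash,hash

Selinger DP (subsets sized 1..n):
  {C}: scan cost=120, card=120
  {B}: scan cost=20, card=20
  {D}: scan cost=80, card=80
  {A}: scan cost=120, card=120
  {BC}: card=240; try (C,nl_idx)→400, (B,hash)→440, (C,merge)→1100, (B,merge)→1200, (C,hash)→1720, (C,nl)→2420 …(+1); best=400 via (C,nl_idx)
  {CD}: card=320; try (C,nl_idx)→960, (D,hash)→1360, (C,merge)→1680, (D,merge)→1720, (C,hash)→1840, (C,nl)→9680 …(+1); best=960 via (C,nl_idx)
  {AD}: card=3200; try (D,hash)→1360, (A,merge)→1680, (D,merge)→1720, (A,hash)→1840, (A,nl_idx)→3840, (A,nl)→9680 …(+1); best=1360 via (D,hash)
  {BCD}: card=640; try (B,hash)→1480, (D,hash)→1760, (D,merge)→3200, (B,merge)→4280, (B,nl)→7360, (D,nl)→19600; best=1480 via (B,hash)
  {ACD}: card=12800; try (A,hash)→2960, (A,merge)→5120, (C,hash)→6240, (A,nl_idx)→16000, (C,nl_idx)→36560, (A,nl)→39360 …(+2); best=2960 via (A,hash)
  {ABCD}: card=25600; try (A,hash)→3800, (A,merge)→9480, (B,hash)→15960, (A,nl_idx)→31560, (A,nl)→78280, (B,merge)→195080 …(+1); best=3800 via (A,hash)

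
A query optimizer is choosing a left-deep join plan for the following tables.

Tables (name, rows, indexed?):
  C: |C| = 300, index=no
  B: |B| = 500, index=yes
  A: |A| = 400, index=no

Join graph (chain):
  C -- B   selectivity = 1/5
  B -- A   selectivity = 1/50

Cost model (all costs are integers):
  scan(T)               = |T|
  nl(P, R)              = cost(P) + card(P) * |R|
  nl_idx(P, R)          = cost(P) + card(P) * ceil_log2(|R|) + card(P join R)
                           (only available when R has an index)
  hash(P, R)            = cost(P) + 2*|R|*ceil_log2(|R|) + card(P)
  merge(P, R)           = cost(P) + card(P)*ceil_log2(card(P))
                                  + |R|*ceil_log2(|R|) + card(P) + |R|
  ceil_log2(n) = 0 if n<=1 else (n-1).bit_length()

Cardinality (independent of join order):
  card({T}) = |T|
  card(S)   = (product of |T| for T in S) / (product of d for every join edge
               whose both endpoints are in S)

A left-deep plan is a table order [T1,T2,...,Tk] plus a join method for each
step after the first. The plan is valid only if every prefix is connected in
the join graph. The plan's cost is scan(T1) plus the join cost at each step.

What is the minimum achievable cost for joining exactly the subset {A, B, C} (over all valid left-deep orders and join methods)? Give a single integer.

Selinger DP over subsets of {A,B,C}:
  {C}: scan cost=300, card=300
  {B}: scan cost=500, card=500
  {A}: scan cost=400, card=400
  {BC}: card=30000; try (C,hash)→6400, (B,merge)→8300, (C,merge)→8500, (B,hash)→9600, (B,nl_idx)→33000, (B,nl)→150300 …(+1); best=6400 via (C,hash)
  {AB}: card=4000; try (B,nl_idx)→8000, (A,hash)→8200, (B,merge)→9400, (A,merge)→9500, (B,hash)→9800, (B,nl)→200400 …(+1); best=8000 via (B,nl_idx)
  {ABC}: card=240000; try (C,hash)→17400, (A,hash)→43600, (C,merge)→63000, (A,merge)→490400, (C,nl)→1208000, (A,nl)→12006400; best=17400 via (C,hash)

17400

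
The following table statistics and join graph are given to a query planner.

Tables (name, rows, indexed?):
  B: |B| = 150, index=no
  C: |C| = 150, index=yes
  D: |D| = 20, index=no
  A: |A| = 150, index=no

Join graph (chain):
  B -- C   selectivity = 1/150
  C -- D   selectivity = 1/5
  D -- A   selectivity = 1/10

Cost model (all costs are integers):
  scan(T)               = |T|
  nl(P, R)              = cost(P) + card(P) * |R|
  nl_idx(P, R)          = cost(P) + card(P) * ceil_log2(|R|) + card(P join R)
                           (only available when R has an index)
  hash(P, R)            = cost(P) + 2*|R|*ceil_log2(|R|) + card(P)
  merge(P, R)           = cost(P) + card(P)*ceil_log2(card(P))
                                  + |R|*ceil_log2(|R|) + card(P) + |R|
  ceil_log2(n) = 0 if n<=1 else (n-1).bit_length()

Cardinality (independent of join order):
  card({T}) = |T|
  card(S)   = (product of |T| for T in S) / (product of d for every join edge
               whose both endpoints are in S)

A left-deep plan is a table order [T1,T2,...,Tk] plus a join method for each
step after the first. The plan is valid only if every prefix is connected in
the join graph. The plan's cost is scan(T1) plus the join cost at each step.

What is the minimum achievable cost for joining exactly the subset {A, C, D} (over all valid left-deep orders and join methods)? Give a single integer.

Selinger DP over subsets of {A,C,D}:
  {C}: scan cost=150, card=150
  {D}: scan cost=20, card=20
  {A}: scan cost=150, card=150
  {CD}: card=600; try (D,hash)→500, (C,nl_idx)→780, (C,merge)→1490, (D,merge)→1620, (C,hash)→2440, (C,nl)→3020 …(+1); best=500 via (D,hash)
  {AD}: card=300; try (D,hash)→500, (A,merge)→1490, (D,merge)→1620, (A,hash)→2440, (A,nl)→3020, (D,nl)→3150; best=500 via (D,hash)
  {ACD}: card=9000; try (C,hash)→3200, (A,hash)→3500, (C,merge)→4850, (A,merge)→8450, (C,nl_idx)→11900, (C,nl)→45500 …(+1); best=3200 via (C,hash)

3200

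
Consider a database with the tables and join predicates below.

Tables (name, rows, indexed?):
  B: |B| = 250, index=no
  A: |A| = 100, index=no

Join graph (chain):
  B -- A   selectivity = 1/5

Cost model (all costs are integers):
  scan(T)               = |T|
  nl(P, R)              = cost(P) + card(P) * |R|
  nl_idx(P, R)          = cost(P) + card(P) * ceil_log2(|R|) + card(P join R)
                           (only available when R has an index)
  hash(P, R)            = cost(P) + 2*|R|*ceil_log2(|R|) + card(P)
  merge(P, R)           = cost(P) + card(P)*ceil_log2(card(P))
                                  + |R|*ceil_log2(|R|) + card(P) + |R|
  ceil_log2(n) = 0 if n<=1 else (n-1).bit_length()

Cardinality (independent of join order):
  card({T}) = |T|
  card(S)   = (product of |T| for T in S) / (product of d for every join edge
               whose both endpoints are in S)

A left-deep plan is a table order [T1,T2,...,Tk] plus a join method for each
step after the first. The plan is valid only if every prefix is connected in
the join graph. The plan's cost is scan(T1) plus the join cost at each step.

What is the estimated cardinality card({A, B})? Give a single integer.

5000

Tables in S: A(100), B(250)
Edges inside S: B-A(d=5)
numerator = 100 * 250 = 25000
denominator = 5 = 5
card(S) = 25000 / 5 = 5000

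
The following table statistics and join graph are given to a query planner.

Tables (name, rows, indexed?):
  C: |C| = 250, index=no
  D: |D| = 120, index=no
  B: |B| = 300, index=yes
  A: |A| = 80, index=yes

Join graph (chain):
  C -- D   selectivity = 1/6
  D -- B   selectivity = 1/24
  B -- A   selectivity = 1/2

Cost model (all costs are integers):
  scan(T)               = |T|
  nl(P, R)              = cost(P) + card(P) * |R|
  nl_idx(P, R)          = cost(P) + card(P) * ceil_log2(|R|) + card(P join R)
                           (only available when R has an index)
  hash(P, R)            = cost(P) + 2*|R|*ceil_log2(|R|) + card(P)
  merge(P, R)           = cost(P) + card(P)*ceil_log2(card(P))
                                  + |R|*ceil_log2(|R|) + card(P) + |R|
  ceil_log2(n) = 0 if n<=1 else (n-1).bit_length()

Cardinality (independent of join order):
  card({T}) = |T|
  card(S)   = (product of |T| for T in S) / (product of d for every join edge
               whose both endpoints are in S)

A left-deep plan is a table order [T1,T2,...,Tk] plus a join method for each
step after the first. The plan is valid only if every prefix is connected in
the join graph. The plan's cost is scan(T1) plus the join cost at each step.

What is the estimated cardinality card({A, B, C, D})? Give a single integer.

2500000

Tables in S: A(80), B(300), C(250), D(120)
Edges inside S: C-D(d=6), D-B(d=24), B-A(d=2)
numerator = 80 * 300 * 250 * 120 = 720000000
denominator = 6 * 24 * 2 = 288
card(S) = 720000000 / 288 = 2500000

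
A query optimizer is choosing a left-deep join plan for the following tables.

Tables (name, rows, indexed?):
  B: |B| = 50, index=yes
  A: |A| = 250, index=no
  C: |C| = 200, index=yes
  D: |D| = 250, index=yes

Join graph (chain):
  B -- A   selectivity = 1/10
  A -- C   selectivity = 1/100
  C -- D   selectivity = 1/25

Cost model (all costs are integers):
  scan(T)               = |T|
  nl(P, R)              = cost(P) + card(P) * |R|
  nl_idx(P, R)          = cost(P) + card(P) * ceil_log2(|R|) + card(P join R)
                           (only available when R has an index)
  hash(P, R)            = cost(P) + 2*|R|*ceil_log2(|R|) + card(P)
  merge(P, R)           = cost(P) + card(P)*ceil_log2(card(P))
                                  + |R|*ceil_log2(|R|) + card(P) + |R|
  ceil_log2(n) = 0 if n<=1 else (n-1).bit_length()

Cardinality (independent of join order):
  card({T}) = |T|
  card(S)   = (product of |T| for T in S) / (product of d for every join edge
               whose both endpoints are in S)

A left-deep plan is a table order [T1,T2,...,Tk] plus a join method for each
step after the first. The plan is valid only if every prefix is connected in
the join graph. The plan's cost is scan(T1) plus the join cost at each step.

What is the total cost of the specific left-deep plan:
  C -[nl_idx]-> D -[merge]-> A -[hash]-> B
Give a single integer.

step 1: scan C: cost=200, card=200
step 2: join D via nl_idx
    card(P join D) = 200*250/(25) = 2000
    cost = 200 + 200*8 + 2000 = 3800
step 3: join A via merge
    card(P join A) = 2000*250/(100) = 5000
    cost = 3800 + 2000*11 + 250*8 + 2000 + 250 = 30050
step 4: join B via hash
    card(P join B) = 5000*50/(10) = 25000
    cost = 30050 + 2*50*6 + 5000 = 35650

35650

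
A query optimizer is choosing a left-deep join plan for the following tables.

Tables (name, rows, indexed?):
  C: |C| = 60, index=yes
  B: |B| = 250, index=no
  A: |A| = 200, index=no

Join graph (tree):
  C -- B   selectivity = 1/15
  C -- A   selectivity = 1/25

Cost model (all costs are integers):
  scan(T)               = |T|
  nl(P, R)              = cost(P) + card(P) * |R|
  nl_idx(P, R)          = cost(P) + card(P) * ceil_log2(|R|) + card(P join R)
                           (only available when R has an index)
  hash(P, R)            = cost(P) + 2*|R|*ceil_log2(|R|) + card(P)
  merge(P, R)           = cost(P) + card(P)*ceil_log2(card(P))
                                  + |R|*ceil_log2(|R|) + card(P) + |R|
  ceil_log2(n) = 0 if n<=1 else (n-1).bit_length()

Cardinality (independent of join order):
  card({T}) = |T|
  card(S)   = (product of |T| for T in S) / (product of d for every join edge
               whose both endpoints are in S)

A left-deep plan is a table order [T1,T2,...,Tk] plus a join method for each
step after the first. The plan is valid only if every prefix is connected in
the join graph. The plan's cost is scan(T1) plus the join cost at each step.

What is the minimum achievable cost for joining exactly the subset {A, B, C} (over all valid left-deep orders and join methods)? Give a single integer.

5420

Selinger DP over subsets of {A,B,C}:
  {C}: scan cost=60, card=60
  {B}: scan cost=250, card=250
  {A}: scan cost=200, card=200
  {BC}: card=1000; try (C,hash)→1220, (B,merge)→2730, (C,nl_idx)→2750, (C,merge)→2920, (B,hash)→4120, (B,nl)→15060 …(+1); best=1220 via (C,hash)
  {AC}: card=480; try (C,hash)→1120, (C,nl_idx)→1880, (A,merge)→2280, (C,merge)→2420, (A,hash)→3320, (A,nl)→12060 …(+1); best=1120 via (C,hash)
  {ABC}: card=8000; try (A,hash)→5420, (B,hash)→5600, (B,merge)→8170, (A,merge)→14020, (B,nl)→121120, (A,nl)→201220; best=5420 via (A,hash)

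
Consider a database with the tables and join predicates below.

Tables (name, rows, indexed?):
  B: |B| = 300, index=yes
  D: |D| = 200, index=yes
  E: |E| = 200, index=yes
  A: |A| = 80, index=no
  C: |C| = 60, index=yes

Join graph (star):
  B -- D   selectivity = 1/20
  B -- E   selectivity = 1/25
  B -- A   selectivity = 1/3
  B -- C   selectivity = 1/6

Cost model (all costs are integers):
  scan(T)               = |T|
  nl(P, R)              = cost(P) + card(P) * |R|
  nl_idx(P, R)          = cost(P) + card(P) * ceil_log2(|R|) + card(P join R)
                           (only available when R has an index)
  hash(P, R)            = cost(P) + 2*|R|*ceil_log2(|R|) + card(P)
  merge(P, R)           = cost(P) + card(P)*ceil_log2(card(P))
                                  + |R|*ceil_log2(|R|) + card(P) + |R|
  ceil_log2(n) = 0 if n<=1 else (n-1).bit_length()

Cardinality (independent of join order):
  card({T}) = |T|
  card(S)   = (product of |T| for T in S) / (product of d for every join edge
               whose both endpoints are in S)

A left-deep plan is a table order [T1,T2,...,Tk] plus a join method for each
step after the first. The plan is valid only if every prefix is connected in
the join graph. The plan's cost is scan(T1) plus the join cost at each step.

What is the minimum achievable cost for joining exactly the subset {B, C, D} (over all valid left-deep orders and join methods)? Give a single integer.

7520

Selinger DP over subsets of {B,C,D}:
  {B}: scan cost=300, card=300
  {D}: scan cost=200, card=200
  {C}: scan cost=60, card=60
  {BD}: card=3000; try (D,hash)→3800, (B,merge)→5000, (B,nl_idx)→5000, (D,merge)→5100, (D,nl_idx)→5700, (B,hash)→5800 …(+2); best=3800 via (D,hash)
  {BC}: card=3000; try (C,hash)→1320, (B,merge)→3480, (B,nl_idx)→3600, (C,merge)→3720, (C,nl_idx)→5100, (B,hash)→5520 …(+2); best=1320 via (C,hash)
  {BCD}: card=30000; try (D,hash)→7520, (C,hash)→7520, (D,merge)→42120, (C,merge)→43220, (C,nl_idx)→51800, (D,nl_idx)→55320 …(+2); best=7520 via (D,hash)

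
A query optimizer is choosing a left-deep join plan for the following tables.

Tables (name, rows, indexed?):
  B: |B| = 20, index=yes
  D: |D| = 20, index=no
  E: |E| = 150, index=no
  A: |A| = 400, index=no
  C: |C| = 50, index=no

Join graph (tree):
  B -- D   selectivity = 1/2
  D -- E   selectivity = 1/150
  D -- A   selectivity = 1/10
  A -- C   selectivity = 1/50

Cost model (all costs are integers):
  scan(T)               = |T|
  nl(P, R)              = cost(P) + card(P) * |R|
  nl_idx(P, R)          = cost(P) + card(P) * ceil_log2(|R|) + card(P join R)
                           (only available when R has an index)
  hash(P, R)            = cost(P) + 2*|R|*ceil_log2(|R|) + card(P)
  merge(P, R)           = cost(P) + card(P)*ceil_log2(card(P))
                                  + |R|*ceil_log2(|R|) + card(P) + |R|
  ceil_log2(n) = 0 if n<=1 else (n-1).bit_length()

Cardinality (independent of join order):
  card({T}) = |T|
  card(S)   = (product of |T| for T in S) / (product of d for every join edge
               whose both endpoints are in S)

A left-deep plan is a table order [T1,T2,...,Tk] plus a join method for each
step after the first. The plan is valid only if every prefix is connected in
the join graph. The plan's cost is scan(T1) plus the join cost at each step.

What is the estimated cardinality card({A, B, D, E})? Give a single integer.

8000

Tables in S: A(400), B(20), D(20), E(150)
Edges inside S: B-D(d=2), D-E(d=150), D-A(d=10)
numerator = 400 * 20 * 20 * 150 = 24000000
denominator = 2 * 150 * 10 = 3000
card(S) = 24000000 / 3000 = 8000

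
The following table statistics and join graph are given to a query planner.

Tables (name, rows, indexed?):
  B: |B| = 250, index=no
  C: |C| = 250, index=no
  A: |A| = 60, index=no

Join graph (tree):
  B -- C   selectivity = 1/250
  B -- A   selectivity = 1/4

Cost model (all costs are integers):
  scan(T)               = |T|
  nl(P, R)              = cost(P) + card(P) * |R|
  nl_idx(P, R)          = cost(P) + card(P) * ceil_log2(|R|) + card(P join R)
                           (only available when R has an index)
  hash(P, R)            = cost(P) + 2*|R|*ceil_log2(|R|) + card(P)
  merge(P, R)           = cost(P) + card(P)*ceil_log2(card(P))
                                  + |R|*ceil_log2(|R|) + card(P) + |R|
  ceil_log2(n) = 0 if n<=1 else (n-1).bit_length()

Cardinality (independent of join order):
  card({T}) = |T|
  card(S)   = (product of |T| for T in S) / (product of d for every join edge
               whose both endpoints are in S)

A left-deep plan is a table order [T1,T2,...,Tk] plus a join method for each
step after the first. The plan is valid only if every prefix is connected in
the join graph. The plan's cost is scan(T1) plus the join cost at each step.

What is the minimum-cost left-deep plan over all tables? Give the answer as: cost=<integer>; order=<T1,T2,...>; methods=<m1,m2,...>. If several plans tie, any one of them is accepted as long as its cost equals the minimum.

Selinger DP (subsets sized 1..n):
  {B}: scan cost=250, card=250
  {C}: scan cost=250, card=250
  {A}: scan cost=60, card=60
  {BC}: card=250; try (C,hash)→4500, (B,hash)→4500, (C,merge)→4750, (B,merge)→4750, (C,nl)→62750, (B,nl)→62750; best=4500 via (C,hash)
  {AB}: card=3750; try (A,hash)→1220, (B,merge)→2730, (A,merge)→2920, (B,hash)→4120, (B,nl)→15060, (A,nl)→15250; best=1220 via (A,hash)
  {ABC}: card=3750; try (A,hash)→5470, (A,merge)→7170, (C,hash)→8970, (A,nl)→19500, (C,merge)→52220, (C,nl)→938720; best=5470 via (A,hash)

cost=5470; order=B,C,A; methods=hash,hash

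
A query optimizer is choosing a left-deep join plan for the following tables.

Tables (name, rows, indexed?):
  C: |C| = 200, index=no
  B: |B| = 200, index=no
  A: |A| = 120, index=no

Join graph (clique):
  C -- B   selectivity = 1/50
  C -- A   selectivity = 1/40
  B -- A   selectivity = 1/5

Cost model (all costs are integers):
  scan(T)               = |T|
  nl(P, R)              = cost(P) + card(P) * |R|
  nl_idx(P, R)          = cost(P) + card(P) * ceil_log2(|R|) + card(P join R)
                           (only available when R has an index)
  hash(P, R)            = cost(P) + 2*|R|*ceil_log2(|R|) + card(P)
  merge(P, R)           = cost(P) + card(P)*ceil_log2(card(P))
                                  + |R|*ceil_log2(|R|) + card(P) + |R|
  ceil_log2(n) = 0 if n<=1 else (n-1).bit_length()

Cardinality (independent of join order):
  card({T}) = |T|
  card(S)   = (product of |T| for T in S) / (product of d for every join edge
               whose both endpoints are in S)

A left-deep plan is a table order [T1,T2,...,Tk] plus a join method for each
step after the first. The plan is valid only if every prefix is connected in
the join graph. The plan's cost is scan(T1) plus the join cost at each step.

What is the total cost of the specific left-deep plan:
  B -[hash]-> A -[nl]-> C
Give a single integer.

step 1: scan B: cost=200, card=200
step 2: join A via hash
    card(P join A) = 200*120/(5) = 4800
    cost = 200 + 2*120*7 + 200 = 2080
step 3: join C via nl
    card(P join C) = 4800*200/(50*40) = 480
    cost = 2080 + 4800*200 = 962080

962080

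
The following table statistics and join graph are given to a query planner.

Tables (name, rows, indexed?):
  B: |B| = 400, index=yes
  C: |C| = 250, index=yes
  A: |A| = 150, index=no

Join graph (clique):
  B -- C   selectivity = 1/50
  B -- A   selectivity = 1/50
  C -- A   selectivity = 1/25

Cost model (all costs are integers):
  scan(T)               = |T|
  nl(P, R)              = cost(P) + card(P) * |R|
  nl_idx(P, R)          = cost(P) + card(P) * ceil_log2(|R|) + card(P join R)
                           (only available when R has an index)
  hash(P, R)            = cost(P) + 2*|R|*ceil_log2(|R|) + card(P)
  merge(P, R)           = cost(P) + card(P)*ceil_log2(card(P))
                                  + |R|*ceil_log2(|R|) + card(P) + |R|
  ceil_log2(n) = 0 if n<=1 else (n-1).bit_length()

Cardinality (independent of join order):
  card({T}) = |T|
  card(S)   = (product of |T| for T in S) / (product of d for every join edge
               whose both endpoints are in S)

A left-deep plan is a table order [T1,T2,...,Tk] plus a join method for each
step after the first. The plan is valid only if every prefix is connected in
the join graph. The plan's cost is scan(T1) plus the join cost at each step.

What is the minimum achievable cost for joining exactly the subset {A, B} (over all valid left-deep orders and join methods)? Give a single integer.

Selinger DP over subsets of {A,B}:
  {B}: scan cost=400, card=400
  {A}: scan cost=150, card=150
  {AB}: card=1200; try (B,nl_idx)→2700, (A,hash)→3200, (B,merge)→5500, (A,merge)→5750, (B,hash)→7500, (B,nl)→60150 …(+1); best=2700 via (B,nl_idx)

2700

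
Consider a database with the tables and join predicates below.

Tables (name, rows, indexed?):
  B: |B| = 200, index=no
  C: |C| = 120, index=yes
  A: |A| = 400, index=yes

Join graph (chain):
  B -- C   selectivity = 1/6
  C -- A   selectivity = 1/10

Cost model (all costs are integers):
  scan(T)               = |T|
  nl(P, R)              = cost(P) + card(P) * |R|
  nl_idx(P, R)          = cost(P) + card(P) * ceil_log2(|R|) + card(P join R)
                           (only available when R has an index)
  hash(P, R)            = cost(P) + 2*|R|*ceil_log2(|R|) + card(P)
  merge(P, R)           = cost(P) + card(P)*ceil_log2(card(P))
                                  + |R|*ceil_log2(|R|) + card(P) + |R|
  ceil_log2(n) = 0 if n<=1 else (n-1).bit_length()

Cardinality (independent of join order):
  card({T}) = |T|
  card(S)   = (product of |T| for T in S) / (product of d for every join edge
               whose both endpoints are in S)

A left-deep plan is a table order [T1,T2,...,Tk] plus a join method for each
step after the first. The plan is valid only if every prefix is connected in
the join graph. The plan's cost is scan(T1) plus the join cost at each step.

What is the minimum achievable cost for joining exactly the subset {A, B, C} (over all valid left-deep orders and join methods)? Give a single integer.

10480

Selinger DP over subsets of {A,B,C}:
  {B}: scan cost=200, card=200
  {C}: scan cost=120, card=120
  {A}: scan cost=400, card=400
  {BC}: card=4000; try (C,hash)→2080, (B,merge)→2880, (C,merge)→2960, (B,hash)→3440, (C,nl_idx)→5600, (B,nl)→24120 …(+1); best=2080 via (C,hash)
  {AC}: card=4800; try (C,hash)→2480, (A,merge)→5080, (C,merge)→5360, (A,nl_idx)→6000, (A,hash)→7440, (C,nl_idx)→8000 …(+2); best=2480 via (C,hash)
  {ABC}: card=160000; try (B,hash)→10480, (A,hash)→13280, (A,merge)→58080, (B,merge)→71480, (A,nl_idx)→198080, (B,nl)→962480 …(+1); best=10480 via (B,hash)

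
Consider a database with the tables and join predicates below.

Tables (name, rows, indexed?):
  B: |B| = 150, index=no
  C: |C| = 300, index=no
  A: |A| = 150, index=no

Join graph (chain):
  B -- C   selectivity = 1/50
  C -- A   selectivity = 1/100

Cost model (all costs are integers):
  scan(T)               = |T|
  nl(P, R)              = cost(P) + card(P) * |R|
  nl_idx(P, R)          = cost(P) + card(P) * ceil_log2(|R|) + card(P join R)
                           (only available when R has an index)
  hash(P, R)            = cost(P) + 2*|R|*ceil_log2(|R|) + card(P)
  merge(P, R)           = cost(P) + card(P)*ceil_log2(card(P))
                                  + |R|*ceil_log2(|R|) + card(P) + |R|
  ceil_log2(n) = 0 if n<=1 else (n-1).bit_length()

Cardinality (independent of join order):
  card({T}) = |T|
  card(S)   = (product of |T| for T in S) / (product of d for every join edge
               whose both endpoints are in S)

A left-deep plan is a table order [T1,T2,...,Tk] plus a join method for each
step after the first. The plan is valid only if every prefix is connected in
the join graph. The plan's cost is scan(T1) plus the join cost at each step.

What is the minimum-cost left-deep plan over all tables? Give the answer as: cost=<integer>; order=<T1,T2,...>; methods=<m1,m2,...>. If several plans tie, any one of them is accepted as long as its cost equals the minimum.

Selinger DP (subsets sized 1..n):
  {B}: scan cost=150, card=150
  {C}: scan cost=300, card=300
  {A}: scan cost=150, card=150
  {BC}: card=900; try (B,hash)→3000, (C,merge)→4500, (B,merge)→4650, (C,hash)→5700, (C,nl)→45150, (B,nl)→45300; best=3000 via (B,hash)
  {AC}: card=450; try (A,hash)→3000, (C,merge)→4500, (A,merge)→4650, (C,hash)→5700, (C,nl)→45150, (A,nl)→45300; best=3000 via (A,hash)
  {ABC}: card=1350; try (B,hash)→5850, (A,hash)→6300, (B,merge)→8850, (A,merge)→14250, (B,nl)→70500, (A,nl)→138000; best=5850 via (B,hash)

cost=5850; order=C,A,B; methods=hash,hash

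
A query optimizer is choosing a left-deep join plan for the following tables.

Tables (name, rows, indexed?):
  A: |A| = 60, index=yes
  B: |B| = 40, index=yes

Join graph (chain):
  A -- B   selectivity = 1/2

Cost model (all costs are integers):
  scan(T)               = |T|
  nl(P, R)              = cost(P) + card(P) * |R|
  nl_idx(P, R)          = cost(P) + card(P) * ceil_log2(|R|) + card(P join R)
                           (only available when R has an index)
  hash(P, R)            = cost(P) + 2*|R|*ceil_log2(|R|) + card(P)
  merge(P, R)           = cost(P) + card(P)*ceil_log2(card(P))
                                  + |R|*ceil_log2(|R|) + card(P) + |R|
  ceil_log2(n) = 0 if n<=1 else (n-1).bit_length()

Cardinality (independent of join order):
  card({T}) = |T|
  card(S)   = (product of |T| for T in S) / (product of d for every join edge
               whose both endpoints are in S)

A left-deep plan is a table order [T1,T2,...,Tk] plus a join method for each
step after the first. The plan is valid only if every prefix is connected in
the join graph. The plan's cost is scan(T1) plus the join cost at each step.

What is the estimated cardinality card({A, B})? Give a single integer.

1200

Tables in S: A(60), B(40)
Edges inside S: A-B(d=2)
numerator = 60 * 40 = 2400
denominator = 2 = 2
card(S) = 2400 / 2 = 1200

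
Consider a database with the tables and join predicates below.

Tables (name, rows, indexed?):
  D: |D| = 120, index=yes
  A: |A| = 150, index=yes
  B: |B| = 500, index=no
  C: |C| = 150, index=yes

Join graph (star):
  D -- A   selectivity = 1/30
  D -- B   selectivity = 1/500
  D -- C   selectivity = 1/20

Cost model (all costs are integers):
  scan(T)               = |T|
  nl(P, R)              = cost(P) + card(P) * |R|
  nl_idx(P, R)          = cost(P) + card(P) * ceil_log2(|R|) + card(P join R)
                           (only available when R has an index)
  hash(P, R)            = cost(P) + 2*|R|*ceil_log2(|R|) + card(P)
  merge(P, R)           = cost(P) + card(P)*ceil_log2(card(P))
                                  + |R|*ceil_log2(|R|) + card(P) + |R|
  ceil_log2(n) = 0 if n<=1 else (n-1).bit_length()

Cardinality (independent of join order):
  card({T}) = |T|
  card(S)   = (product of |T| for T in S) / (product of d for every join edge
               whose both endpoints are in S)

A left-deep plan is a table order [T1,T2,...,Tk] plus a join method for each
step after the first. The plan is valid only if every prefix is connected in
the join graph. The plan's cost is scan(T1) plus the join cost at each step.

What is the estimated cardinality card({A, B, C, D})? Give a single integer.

Tables in S: A(150), B(500), C(150), D(120)
Edges inside S: D-A(d=30), D-B(d=500), D-C(d=20)
numerator = 150 * 500 * 150 * 120 = 1350000000
denominator = 30 * 500 * 20 = 300000
card(S) = 1350000000 / 300000 = 4500

4500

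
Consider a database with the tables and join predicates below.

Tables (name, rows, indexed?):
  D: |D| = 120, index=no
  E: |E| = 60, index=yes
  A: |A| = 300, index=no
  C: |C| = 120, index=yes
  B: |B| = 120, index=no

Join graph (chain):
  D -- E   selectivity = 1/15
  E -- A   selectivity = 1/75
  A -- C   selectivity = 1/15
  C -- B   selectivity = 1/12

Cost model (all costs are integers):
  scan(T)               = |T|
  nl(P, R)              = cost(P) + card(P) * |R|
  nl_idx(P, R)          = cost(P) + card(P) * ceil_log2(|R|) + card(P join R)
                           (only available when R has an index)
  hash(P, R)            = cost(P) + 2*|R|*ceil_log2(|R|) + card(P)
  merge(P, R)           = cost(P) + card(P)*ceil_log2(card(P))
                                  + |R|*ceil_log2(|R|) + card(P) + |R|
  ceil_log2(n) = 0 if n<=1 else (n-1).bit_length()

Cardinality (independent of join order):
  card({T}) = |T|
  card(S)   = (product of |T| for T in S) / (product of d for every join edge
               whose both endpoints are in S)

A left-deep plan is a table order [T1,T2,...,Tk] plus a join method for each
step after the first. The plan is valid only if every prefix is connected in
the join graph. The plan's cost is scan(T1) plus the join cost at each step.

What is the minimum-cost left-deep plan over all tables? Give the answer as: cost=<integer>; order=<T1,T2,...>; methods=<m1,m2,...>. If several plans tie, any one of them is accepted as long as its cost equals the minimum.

Selinger DP (subsets sized 1..n):
  {D}: scan cost=120, card=120
  {E}: scan cost=60, card=60
  {A}: scan cost=300, card=300
  {C}: scan cost=120, card=120
  {B}: scan cost=120, card=120
  {DE}: card=480; try (E,hash)→960, (E,nl_idx)→1320, (D,merge)→1440, (E,merge)→1500, (D,hash)→1800, (D,nl)→7260 …(+1); best=960 via (E,hash)
  {AE}: card=240; try (E,hash)→1320, (E,nl_idx)→2340, (A,merge)→3480, (E,merge)→3720, (A,hash)→5520, (A,nl)→18060 …(+1); best=1320 via (E,hash)
  {AC}: card=2400; try (C,hash)→2280, (A,merge)→4080, (C,merge)→4260, (C,nl_idx)→4800, (A,hash)→5640, (A,nl)→36120 …(+1); best=2280 via (C,hash)
  {BC}: card=1200; try (C,hash)→1920, (B,hash)→1920, (C,merge)→2040, (B,merge)→2040, (C,nl_idx)→2160, (C,nl)→14520 …(+1); best=1920 via (C,hash)
  {ADE}: card=1920; try (D,hash)→3240, (D,merge)→4440, (A,hash)→6840, (A,merge)→8760, (D,nl)→30120, (A,nl)→144960; best=3240 via (D,hash)
  {ACE}: card=1920; try (C,hash)→3240, (C,merge)→4440, (C,nl_idx)→4920, (E,hash)→5400, (E,nl_idx)→18600, (C,nl)→30120 …(+2); best=3240 via (C,hash)
  {ABC}: card=24000; try (B,hash)→6360, (A,hash)→8520, (A,merge)→19320, (B,merge)→34440, (B,nl)→290280, (A,nl)→361920; best=6360 via (B,hash)
  {ACDE}: card=15360; try (D,hash)→6840, (C,hash)→6840, (D,merge)→27240, (C,merge)→27240, (C,nl_idx)→32040, (D,nl)→233640 …(+1); best=6840 via (D,hash)
  {ABCE}: card=19200; try (B,hash)→6840, (B,merge)→27240, (E,hash)→31080, (E,nl_idx)→169560, (B,nl)→233640, (E,merge)→390780 …(+1); best=6840 via (B,hash)
  {ABCDE}: card=153600; try (B,hash)→23880, (D,hash)→27720, (B,merge)→238200, (D,merge)→315000, (B,nl)→1850040, (D,nl)→2310840; best=23880 via (B,hash)

cost=23880; order=A,E,C,D,B; methods=hash,hash,hash,hash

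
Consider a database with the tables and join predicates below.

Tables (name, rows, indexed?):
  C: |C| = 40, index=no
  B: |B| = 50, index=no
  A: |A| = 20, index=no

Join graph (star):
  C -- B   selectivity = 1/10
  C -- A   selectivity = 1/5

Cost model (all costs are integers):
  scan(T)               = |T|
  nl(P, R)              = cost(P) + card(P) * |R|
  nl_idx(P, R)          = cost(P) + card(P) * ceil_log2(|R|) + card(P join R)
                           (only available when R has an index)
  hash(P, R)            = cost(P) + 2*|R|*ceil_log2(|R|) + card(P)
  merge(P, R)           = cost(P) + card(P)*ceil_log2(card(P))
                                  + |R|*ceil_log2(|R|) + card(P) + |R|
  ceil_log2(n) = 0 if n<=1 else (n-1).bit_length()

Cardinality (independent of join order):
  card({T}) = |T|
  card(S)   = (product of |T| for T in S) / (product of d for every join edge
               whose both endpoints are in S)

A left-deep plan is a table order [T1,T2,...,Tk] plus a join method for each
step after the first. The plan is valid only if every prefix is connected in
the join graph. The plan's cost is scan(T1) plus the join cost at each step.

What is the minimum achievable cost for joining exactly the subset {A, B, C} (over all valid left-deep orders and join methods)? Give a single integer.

980

Selinger DP over subsets of {A,B,C}:
  {C}: scan cost=40, card=40
  {B}: scan cost=50, card=50
  {A}: scan cost=20, card=20
  {BC}: card=200; try (C,hash)→580, (B,merge)→670, (C,merge)→680, (B,hash)→680, (B,nl)→2040, (C,nl)→2050; best=580 via (C,hash)
  {AC}: card=160; try (A,hash)→280, (C,merge)→420, (A,merge)→440, (C,hash)→520, (C,nl)→820, (A,nl)→840; best=280 via (A,hash)
  {ABC}: card=800; try (A,hash)→980, (B,hash)→1040, (B,merge)→2070, (A,merge)→2500, (A,nl)→4580, (B,nl)→8280; best=980 via (A,hash)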